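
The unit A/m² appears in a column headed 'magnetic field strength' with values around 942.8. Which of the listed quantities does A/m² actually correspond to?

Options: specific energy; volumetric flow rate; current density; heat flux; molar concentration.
current density

magnetic field strength should have units dimensionally equivalent to A / m (e.g. A/m).
The given unit 'A/m²' reduces to A / m^2. Of the listed options, that is the dimensionality of current density.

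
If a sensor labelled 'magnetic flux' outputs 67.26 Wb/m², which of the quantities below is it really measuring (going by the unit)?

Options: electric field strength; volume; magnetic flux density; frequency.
magnetic flux density

magnetic flux should have units dimensionally equivalent to kg * m^2 / (A * s^2) (e.g. Wb).
The given unit 'Wb/m²' reduces to kg / (A * s^2). Of the listed options, that is the dimensionality of magnetic flux density.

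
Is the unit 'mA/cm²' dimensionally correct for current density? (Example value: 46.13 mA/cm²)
Yes

current density has SI base units: A / m^2
mA/cm² reduces to the same SI base units, so it is a valid unit for current density.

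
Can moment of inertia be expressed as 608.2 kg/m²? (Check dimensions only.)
No

moment of inertia has SI base units: kg * m^2
kg/m² does NOT reduce to kg * m^2; a valid unit for moment of inertia would be e.g. kg·m².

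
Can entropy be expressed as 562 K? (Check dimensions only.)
No

entropy has SI base units: kg * m^2 / (s^2 * K)
K does NOT reduce to kg * m^2 / (s^2 * K); a valid unit for entropy would be e.g. J/K.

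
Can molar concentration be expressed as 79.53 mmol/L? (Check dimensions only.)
Yes

molar concentration has SI base units: mol / m^3
mmol/L reduces to the same SI base units, so it is a valid unit for molar concentration.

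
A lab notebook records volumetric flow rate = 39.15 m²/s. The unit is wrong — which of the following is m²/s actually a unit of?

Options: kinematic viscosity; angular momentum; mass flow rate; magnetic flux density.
kinematic viscosity

volumetric flow rate should have units dimensionally equivalent to m^3 / s (e.g. m³/s).
The given unit 'm²/s' reduces to m^2 / s. Of the listed options, that is the dimensionality of kinematic viscosity.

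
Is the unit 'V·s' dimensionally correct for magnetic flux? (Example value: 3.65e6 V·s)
Yes

magnetic flux has SI base units: kg * m^2 / (A * s^2)
V·s reduces to the same SI base units, so it is a valid unit for magnetic flux.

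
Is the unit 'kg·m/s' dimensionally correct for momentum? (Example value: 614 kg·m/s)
Yes

momentum has SI base units: kg * m / s
kg·m/s reduces to the same SI base units, so it is a valid unit for momentum.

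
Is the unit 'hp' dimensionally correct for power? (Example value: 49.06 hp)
Yes

power has SI base units: kg * m^2 / s^3
hp reduces to the same SI base units, so it is a valid unit for power.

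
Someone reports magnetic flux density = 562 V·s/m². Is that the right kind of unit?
Yes

magnetic flux density has SI base units: kg / (A * s^2)
V·s/m² reduces to the same SI base units, so it is a valid unit for magnetic flux density.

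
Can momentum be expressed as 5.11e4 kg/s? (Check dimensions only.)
No

momentum has SI base units: kg * m / s
kg/s does NOT reduce to kg * m / s; a valid unit for momentum would be e.g. kg·m/s.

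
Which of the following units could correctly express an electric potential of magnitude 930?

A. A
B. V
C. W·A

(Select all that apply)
B

electric potential has SI base units: kg * m^2 / (A * s^3)

Checking each option against kg * m^2 / (A * s^3):
  A. A: ✗ does not match
  B. V: ✓ matches
  C. W·A: ✗ does not match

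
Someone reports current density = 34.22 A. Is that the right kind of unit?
No

current density has SI base units: A / m^2
A does NOT reduce to A / m^2; a valid unit for current density would be e.g. A/m².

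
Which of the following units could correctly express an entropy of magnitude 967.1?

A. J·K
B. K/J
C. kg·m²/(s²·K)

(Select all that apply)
C

entropy has SI base units: kg * m^2 / (s^2 * K)

Checking each option against kg * m^2 / (s^2 * K):
  A. J·K: ✗ does not match
  B. K/J: ✗ does not match
  C. kg·m²/(s²·K): ✓ matches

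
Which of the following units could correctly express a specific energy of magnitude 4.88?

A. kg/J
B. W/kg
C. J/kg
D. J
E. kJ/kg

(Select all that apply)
C, E

specific energy has SI base units: m^2 / s^2

Checking each option against m^2 / s^2:
  A. kg/J: ✗ does not match
  B. W/kg: ✗ does not match
  C. J/kg: ✓ matches
  D. J: ✗ does not match
  E. kJ/kg: ✓ matches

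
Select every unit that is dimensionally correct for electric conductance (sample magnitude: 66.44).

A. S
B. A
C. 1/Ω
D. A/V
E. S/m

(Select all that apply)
A, C, D

electric conductance has SI base units: A^2 * s^3 / (kg * m^2)

Checking each option against A^2 * s^3 / (kg * m^2):
  A. S: ✓ matches
  B. A: ✗ does not match
  C. 1/Ω: ✓ matches
  D. A/V: ✓ matches
  E. S/m: ✗ does not match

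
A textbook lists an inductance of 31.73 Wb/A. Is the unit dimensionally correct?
Yes

inductance has SI base units: kg * m^2 / (A^2 * s^2)
Wb/A reduces to the same SI base units, so it is a valid unit for inductance.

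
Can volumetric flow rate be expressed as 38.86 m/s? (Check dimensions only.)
No

volumetric flow rate has SI base units: m^3 / s
m/s does NOT reduce to m^3 / s; a valid unit for volumetric flow rate would be e.g. m³/s.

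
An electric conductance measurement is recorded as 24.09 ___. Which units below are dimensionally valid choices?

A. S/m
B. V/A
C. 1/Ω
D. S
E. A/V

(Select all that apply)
C, D, E

electric conductance has SI base units: A^2 * s^3 / (kg * m^2)

Checking each option against A^2 * s^3 / (kg * m^2):
  A. S/m: ✗ does not match
  B. V/A: ✗ does not match
  C. 1/Ω: ✓ matches
  D. S: ✓ matches
  E. A/V: ✓ matches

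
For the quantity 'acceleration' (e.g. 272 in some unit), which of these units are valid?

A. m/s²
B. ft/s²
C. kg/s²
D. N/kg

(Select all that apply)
A, B, D

acceleration has SI base units: m / s^2

Checking each option against m / s^2:
  A. m/s²: ✓ matches
  B. ft/s²: ✓ matches
  C. kg/s²: ✗ does not match
  D. N/kg: ✓ matches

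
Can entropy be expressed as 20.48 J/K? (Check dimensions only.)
Yes

entropy has SI base units: kg * m^2 / (s^2 * K)
J/K reduces to the same SI base units, so it is a valid unit for entropy.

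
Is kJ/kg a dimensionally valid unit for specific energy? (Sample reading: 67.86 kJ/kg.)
Yes

specific energy has SI base units: m^2 / s^2
kJ/kg reduces to the same SI base units, so it is a valid unit for specific energy.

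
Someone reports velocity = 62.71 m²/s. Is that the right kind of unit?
No

velocity has SI base units: m / s
m²/s does NOT reduce to m / s; a valid unit for velocity would be e.g. m/s.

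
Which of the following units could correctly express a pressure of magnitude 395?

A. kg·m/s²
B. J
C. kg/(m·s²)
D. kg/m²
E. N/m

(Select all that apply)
C

pressure has SI base units: kg / (m * s^2)

Checking each option against kg / (m * s^2):
  A. kg·m/s²: ✗ does not match
  B. J: ✗ does not match
  C. kg/(m·s²): ✓ matches
  D. kg/m²: ✗ does not match
  E. N/m: ✗ does not match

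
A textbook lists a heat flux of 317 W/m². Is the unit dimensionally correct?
Yes

heat flux has SI base units: kg / s^3
W/m² reduces to the same SI base units, so it is a valid unit for heat flux.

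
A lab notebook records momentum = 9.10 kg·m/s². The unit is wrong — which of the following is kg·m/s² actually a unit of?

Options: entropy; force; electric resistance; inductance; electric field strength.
force

momentum should have units dimensionally equivalent to kg * m / s (e.g. kg·m/s).
The given unit 'kg·m/s²' reduces to kg * m / s^2. Of the listed options, that is the dimensionality of force.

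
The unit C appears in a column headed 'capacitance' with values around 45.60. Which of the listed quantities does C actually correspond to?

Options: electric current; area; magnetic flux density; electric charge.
electric charge

capacitance should have units dimensionally equivalent to A^2 * s^4 / (kg * m^2) (e.g. F).
The given unit 'C' reduces to A * s. Of the listed options, that is the dimensionality of electric charge.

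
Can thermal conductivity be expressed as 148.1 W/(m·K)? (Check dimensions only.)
Yes

thermal conductivity has SI base units: kg * m / (s^3 * K)
W/(m·K) reduces to the same SI base units, so it is a valid unit for thermal conductivity.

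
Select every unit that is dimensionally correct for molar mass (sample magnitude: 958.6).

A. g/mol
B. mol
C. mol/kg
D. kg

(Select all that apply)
A

molar mass has SI base units: kg / mol

Checking each option against kg / mol:
  A. g/mol: ✓ matches
  B. mol: ✗ does not match
  C. mol/kg: ✗ does not match
  D. kg: ✗ does not match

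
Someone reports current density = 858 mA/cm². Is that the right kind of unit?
Yes

current density has SI base units: A / m^2
mA/cm² reduces to the same SI base units, so it is a valid unit for current density.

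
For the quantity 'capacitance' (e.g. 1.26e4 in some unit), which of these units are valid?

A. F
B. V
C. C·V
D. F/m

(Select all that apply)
A

capacitance has SI base units: A^2 * s^4 / (kg * m^2)

Checking each option against A^2 * s^4 / (kg * m^2):
  A. F: ✓ matches
  B. V: ✗ does not match
  C. C·V: ✗ does not match
  D. F/m: ✗ does not match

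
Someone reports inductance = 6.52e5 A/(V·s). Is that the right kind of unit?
No

inductance has SI base units: kg * m^2 / (A^2 * s^2)
A/(V·s) does NOT reduce to kg * m^2 / (A^2 * s^2); a valid unit for inductance would be e.g. H.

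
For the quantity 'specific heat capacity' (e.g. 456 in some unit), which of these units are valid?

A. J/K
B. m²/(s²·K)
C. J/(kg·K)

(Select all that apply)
B, C

specific heat capacity has SI base units: m^2 / (s^2 * K)

Checking each option against m^2 / (s^2 * K):
  A. J/K: ✗ does not match
  B. m²/(s²·K): ✓ matches
  C. J/(kg·K): ✓ matches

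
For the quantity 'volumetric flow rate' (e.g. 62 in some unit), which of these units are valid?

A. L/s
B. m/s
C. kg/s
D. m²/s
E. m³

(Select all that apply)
A

volumetric flow rate has SI base units: m^3 / s

Checking each option against m^3 / s:
  A. L/s: ✓ matches
  B. m/s: ✗ does not match
  C. kg/s: ✗ does not match
  D. m²/s: ✗ does not match
  E. m³: ✗ does not match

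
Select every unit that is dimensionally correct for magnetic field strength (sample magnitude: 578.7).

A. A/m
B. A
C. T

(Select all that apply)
A

magnetic field strength has SI base units: A / m

Checking each option against A / m:
  A. A/m: ✓ matches
  B. A: ✗ does not match
  C. T: ✗ does not match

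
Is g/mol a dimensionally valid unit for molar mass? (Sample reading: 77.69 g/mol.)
Yes

molar mass has SI base units: kg / mol
g/mol reduces to the same SI base units, so it is a valid unit for molar mass.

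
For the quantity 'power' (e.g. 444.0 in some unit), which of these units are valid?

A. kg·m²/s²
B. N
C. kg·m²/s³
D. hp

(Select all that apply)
C, D

power has SI base units: kg * m^2 / s^3

Checking each option against kg * m^2 / s^3:
  A. kg·m²/s²: ✗ does not match
  B. N: ✗ does not match
  C. kg·m²/s³: ✓ matches
  D. hp: ✓ matches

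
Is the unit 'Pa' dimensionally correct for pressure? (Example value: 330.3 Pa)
Yes

pressure has SI base units: kg / (m * s^2)
Pa reduces to the same SI base units, so it is a valid unit for pressure.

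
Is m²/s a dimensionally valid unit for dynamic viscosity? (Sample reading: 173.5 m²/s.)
No

dynamic viscosity has SI base units: kg / (m * s)
m²/s does NOT reduce to kg / (m * s); a valid unit for dynamic viscosity would be e.g. Pa·s.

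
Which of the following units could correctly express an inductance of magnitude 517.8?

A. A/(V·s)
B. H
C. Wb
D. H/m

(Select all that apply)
B

inductance has SI base units: kg * m^2 / (A^2 * s^2)

Checking each option against kg * m^2 / (A^2 * s^2):
  A. A/(V·s): ✗ does not match
  B. H: ✓ matches
  C. Wb: ✗ does not match
  D. H/m: ✗ does not match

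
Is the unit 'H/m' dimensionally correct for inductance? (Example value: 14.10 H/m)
No

inductance has SI base units: kg * m^2 / (A^2 * s^2)
H/m does NOT reduce to kg * m^2 / (A^2 * s^2); a valid unit for inductance would be e.g. H.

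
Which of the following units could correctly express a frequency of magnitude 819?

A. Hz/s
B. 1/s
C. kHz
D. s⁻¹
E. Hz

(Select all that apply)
B, C, D, E

frequency has SI base units: 1 / s

Checking each option against 1 / s:
  A. Hz/s: ✗ does not match
  B. 1/s: ✓ matches
  C. kHz: ✓ matches
  D. s⁻¹: ✓ matches
  E. Hz: ✓ matches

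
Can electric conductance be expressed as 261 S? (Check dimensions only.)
Yes

electric conductance has SI base units: A^2 * s^3 / (kg * m^2)
S reduces to the same SI base units, so it is a valid unit for electric conductance.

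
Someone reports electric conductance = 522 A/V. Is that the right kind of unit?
Yes

electric conductance has SI base units: A^2 * s^3 / (kg * m^2)
A/V reduces to the same SI base units, so it is a valid unit for electric conductance.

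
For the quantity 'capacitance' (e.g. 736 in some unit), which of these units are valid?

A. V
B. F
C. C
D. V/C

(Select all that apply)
B

capacitance has SI base units: A^2 * s^4 / (kg * m^2)

Checking each option against A^2 * s^4 / (kg * m^2):
  A. V: ✗ does not match
  B. F: ✓ matches
  C. C: ✗ does not match
  D. V/C: ✗ does not match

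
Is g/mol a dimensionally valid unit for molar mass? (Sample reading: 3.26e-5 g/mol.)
Yes

molar mass has SI base units: kg / mol
g/mol reduces to the same SI base units, so it is a valid unit for molar mass.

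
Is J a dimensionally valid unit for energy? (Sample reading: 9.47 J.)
Yes

energy has SI base units: kg * m^2 / s^2
J reduces to the same SI base units, so it is a valid unit for energy.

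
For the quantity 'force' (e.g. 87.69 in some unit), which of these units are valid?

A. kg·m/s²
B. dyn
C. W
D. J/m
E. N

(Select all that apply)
A, B, D, E

force has SI base units: kg * m / s^2

Checking each option against kg * m / s^2:
  A. kg·m/s²: ✓ matches
  B. dyn: ✓ matches
  C. W: ✗ does not match
  D. J/m: ✓ matches
  E. N: ✓ matches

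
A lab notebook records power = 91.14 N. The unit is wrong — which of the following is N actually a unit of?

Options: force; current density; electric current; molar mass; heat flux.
force

power should have units dimensionally equivalent to kg * m^2 / s^3 (e.g. W).
The given unit 'N' reduces to kg * m / s^2. Of the listed options, that is the dimensionality of force.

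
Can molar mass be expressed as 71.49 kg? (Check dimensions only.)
No

molar mass has SI base units: kg / mol
kg does NOT reduce to kg / mol; a valid unit for molar mass would be e.g. kg/mol.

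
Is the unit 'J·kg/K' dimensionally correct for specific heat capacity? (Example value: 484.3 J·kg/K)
No

specific heat capacity has SI base units: m^2 / (s^2 * K)
J·kg/K does NOT reduce to m^2 / (s^2 * K); a valid unit for specific heat capacity would be e.g. J/(kg·K).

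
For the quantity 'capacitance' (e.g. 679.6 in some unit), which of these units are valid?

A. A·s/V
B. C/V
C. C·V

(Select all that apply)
A, B

capacitance has SI base units: A^2 * s^4 / (kg * m^2)

Checking each option against A^2 * s^4 / (kg * m^2):
  A. A·s/V: ✓ matches
  B. C/V: ✓ matches
  C. C·V: ✗ does not match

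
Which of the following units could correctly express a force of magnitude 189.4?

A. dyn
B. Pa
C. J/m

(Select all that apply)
A, C

force has SI base units: kg * m / s^2

Checking each option against kg * m / s^2:
  A. dyn: ✓ matches
  B. Pa: ✗ does not match
  C. J/m: ✓ matches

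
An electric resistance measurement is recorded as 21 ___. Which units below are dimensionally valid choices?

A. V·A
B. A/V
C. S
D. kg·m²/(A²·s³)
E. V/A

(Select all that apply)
D, E

electric resistance has SI base units: kg * m^2 / (A^2 * s^3)

Checking each option against kg * m^2 / (A^2 * s^3):
  A. V·A: ✗ does not match
  B. A/V: ✗ does not match
  C. S: ✗ does not match
  D. kg·m²/(A²·s³): ✓ matches
  E. V/A: ✓ matches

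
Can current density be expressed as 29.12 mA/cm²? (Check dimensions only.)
Yes

current density has SI base units: A / m^2
mA/cm² reduces to the same SI base units, so it is a valid unit for current density.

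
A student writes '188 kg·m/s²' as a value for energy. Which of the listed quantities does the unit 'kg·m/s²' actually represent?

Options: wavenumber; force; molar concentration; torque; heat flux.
force

energy should have units dimensionally equivalent to kg * m^2 / s^2 (e.g. J).
The given unit 'kg·m/s²' reduces to kg * m / s^2. Of the listed options, that is the dimensionality of force.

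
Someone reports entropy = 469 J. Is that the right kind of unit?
No

entropy has SI base units: kg * m^2 / (s^2 * K)
J does NOT reduce to kg * m^2 / (s^2 * K); a valid unit for entropy would be e.g. J/K.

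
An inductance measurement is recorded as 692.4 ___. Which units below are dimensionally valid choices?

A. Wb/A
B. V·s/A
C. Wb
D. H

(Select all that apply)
A, B, D

inductance has SI base units: kg * m^2 / (A^2 * s^2)

Checking each option against kg * m^2 / (A^2 * s^2):
  A. Wb/A: ✓ matches
  B. V·s/A: ✓ matches
  C. Wb: ✗ does not match
  D. H: ✓ matches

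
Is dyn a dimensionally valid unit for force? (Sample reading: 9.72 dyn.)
Yes

force has SI base units: kg * m / s^2
dyn reduces to the same SI base units, so it is a valid unit for force.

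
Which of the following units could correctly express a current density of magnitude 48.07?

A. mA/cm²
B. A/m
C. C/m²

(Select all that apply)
A

current density has SI base units: A / m^2

Checking each option against A / m^2:
  A. mA/cm²: ✓ matches
  B. A/m: ✗ does not match
  C. C/m²: ✗ does not match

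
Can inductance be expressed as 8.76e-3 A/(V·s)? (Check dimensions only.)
No

inductance has SI base units: kg * m^2 / (A^2 * s^2)
A/(V·s) does NOT reduce to kg * m^2 / (A^2 * s^2); a valid unit for inductance would be e.g. H.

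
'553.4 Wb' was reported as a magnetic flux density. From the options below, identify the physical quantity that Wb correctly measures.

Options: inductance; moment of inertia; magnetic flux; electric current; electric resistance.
magnetic flux

magnetic flux density should have units dimensionally equivalent to kg / (A * s^2) (e.g. T).
The given unit 'Wb' reduces to kg * m^2 / (A * s^2). Of the listed options, that is the dimensionality of magnetic flux.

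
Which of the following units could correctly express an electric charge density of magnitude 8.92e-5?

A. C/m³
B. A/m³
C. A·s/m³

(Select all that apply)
A, C

electric charge density has SI base units: A * s / m^3

Checking each option against A * s / m^3:
  A. C/m³: ✓ matches
  B. A/m³: ✗ does not match
  C. A·s/m³: ✓ matches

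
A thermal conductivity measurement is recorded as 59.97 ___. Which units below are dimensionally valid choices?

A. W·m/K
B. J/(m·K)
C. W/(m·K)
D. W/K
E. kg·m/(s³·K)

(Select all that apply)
C, E

thermal conductivity has SI base units: kg * m / (s^3 * K)

Checking each option against kg * m / (s^3 * K):
  A. W·m/K: ✗ does not match
  B. J/(m·K): ✗ does not match
  C. W/(m·K): ✓ matches
  D. W/K: ✗ does not match
  E. kg·m/(s³·K): ✓ matches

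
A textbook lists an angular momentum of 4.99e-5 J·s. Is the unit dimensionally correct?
Yes

angular momentum has SI base units: kg * m^2 / s
J·s reduces to the same SI base units, so it is a valid unit for angular momentum.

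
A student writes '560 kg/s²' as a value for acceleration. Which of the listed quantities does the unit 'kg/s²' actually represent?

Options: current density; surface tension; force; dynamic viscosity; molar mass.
surface tension

acceleration should have units dimensionally equivalent to m / s^2 (e.g. m/s²).
The given unit 'kg/s²' reduces to kg / s^2. Of the listed options, that is the dimensionality of surface tension.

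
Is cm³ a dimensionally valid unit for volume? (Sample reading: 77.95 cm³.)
Yes

volume has SI base units: m^3
cm³ reduces to the same SI base units, so it is a valid unit for volume.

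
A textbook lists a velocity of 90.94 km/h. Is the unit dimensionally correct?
Yes

velocity has SI base units: m / s
km/h reduces to the same SI base units, so it is a valid unit for velocity.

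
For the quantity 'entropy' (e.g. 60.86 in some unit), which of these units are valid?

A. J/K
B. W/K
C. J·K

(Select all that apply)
A

entropy has SI base units: kg * m^2 / (s^2 * K)

Checking each option against kg * m^2 / (s^2 * K):
  A. J/K: ✓ matches
  B. W/K: ✗ does not match
  C. J·K: ✗ does not match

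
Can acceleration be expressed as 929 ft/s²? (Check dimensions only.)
Yes

acceleration has SI base units: m / s^2
ft/s² reduces to the same SI base units, so it is a valid unit for acceleration.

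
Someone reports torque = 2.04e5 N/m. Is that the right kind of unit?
No

torque has SI base units: kg * m^2 / s^2
N/m does NOT reduce to kg * m^2 / s^2; a valid unit for torque would be e.g. N·m.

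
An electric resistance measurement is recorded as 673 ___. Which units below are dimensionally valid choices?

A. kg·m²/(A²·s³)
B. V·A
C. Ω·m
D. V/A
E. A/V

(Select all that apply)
A, D

electric resistance has SI base units: kg * m^2 / (A^2 * s^3)

Checking each option against kg * m^2 / (A^2 * s^3):
  A. kg·m²/(A²·s³): ✓ matches
  B. V·A: ✗ does not match
  C. Ω·m: ✗ does not match
  D. V/A: ✓ matches
  E. A/V: ✗ does not match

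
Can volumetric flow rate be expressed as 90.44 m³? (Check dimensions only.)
No

volumetric flow rate has SI base units: m^3 / s
m³ does NOT reduce to m^3 / s; a valid unit for volumetric flow rate would be e.g. m³/s.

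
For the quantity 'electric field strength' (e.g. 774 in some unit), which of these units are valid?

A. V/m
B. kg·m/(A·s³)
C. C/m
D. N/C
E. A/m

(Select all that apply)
A, B, D

electric field strength has SI base units: kg * m / (A * s^3)

Checking each option against kg * m / (A * s^3):
  A. V/m: ✓ matches
  B. kg·m/(A·s³): ✓ matches
  C. C/m: ✗ does not match
  D. N/C: ✓ matches
  E. A/m: ✗ does not match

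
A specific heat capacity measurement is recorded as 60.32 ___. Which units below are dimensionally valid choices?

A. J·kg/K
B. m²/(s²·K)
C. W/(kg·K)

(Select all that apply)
B

specific heat capacity has SI base units: m^2 / (s^2 * K)

Checking each option against m^2 / (s^2 * K):
  A. J·kg/K: ✗ does not match
  B. m²/(s²·K): ✓ matches
  C. W/(kg·K): ✗ does not match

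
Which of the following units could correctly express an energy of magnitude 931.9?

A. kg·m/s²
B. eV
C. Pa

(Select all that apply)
B

energy has SI base units: kg * m^2 / s^2

Checking each option against kg * m^2 / s^2:
  A. kg·m/s²: ✗ does not match
  B. eV: ✓ matches
  C. Pa: ✗ does not match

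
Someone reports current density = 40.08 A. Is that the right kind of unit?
No

current density has SI base units: A / m^2
A does NOT reduce to A / m^2; a valid unit for current density would be e.g. A/m².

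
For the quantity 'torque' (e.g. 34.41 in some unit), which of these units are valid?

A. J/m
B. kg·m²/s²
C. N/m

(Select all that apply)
B

torque has SI base units: kg * m^2 / s^2

Checking each option against kg * m^2 / s^2:
  A. J/m: ✗ does not match
  B. kg·m²/s²: ✓ matches
  C. N/m: ✗ does not match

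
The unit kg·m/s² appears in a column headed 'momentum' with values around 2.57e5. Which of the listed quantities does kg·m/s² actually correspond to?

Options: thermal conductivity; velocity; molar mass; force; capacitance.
force

momentum should have units dimensionally equivalent to kg * m / s (e.g. kg·m/s).
The given unit 'kg·m/s²' reduces to kg * m / s^2. Of the listed options, that is the dimensionality of force.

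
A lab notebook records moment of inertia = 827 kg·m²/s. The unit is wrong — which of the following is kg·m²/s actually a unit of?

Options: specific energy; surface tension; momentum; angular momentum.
angular momentum

moment of inertia should have units dimensionally equivalent to kg * m^2 (e.g. kg·m²).
The given unit 'kg·m²/s' reduces to kg * m^2 / s. Of the listed options, that is the dimensionality of angular momentum.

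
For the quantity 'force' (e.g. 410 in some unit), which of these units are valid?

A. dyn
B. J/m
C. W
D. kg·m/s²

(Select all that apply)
A, B, D

force has SI base units: kg * m / s^2

Checking each option against kg * m / s^2:
  A. dyn: ✓ matches
  B. J/m: ✓ matches
  C. W: ✗ does not match
  D. kg·m/s²: ✓ matches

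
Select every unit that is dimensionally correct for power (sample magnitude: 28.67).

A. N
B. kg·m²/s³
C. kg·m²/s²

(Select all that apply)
B

power has SI base units: kg * m^2 / s^3

Checking each option against kg * m^2 / s^3:
  A. N: ✗ does not match
  B. kg·m²/s³: ✓ matches
  C. kg·m²/s²: ✗ does not match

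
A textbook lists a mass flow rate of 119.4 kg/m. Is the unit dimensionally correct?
No

mass flow rate has SI base units: kg / s
kg/m does NOT reduce to kg / s; a valid unit for mass flow rate would be e.g. kg/s.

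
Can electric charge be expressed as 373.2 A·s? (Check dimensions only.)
Yes

electric charge has SI base units: A * s
A·s reduces to the same SI base units, so it is a valid unit for electric charge.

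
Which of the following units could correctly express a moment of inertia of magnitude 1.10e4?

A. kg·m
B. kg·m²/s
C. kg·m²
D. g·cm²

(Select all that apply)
C, D

moment of inertia has SI base units: kg * m^2

Checking each option against kg * m^2:
  A. kg·m: ✗ does not match
  B. kg·m²/s: ✗ does not match
  C. kg·m²: ✓ matches
  D. g·cm²: ✓ matches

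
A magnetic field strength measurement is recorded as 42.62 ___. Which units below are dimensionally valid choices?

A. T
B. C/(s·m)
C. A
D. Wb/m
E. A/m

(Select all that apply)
B, E

magnetic field strength has SI base units: A / m

Checking each option against A / m:
  A. T: ✗ does not match
  B. C/(s·m): ✓ matches
  C. A: ✗ does not match
  D. Wb/m: ✗ does not match
  E. A/m: ✓ matches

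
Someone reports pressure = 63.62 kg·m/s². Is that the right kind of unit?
No

pressure has SI base units: kg / (m * s^2)
kg·m/s² does NOT reduce to kg / (m * s^2); a valid unit for pressure would be e.g. Pa.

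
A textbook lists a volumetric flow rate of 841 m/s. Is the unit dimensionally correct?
No

volumetric flow rate has SI base units: m^3 / s
m/s does NOT reduce to m^3 / s; a valid unit for volumetric flow rate would be e.g. m³/s.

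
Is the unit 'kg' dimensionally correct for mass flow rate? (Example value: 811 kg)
No

mass flow rate has SI base units: kg / s
kg does NOT reduce to kg / s; a valid unit for mass flow rate would be e.g. kg/s.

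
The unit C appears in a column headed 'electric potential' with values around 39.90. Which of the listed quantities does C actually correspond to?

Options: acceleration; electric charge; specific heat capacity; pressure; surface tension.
electric charge

electric potential should have units dimensionally equivalent to kg * m^2 / (A * s^3) (e.g. V).
The given unit 'C' reduces to A * s. Of the listed options, that is the dimensionality of electric charge.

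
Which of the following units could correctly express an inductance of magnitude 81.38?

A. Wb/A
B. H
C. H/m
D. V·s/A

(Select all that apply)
A, B, D

inductance has SI base units: kg * m^2 / (A^2 * s^2)

Checking each option against kg * m^2 / (A^2 * s^2):
  A. Wb/A: ✓ matches
  B. H: ✓ matches
  C. H/m: ✗ does not match
  D. V·s/A: ✓ matches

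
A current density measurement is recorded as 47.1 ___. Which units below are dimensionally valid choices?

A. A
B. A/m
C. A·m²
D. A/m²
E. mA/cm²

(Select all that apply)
D, E

current density has SI base units: A / m^2

Checking each option against A / m^2:
  A. A: ✗ does not match
  B. A/m: ✗ does not match
  C. A·m²: ✗ does not match
  D. A/m²: ✓ matches
  E. mA/cm²: ✓ matches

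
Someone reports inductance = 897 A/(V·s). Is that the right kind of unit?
No

inductance has SI base units: kg * m^2 / (A^2 * s^2)
A/(V·s) does NOT reduce to kg * m^2 / (A^2 * s^2); a valid unit for inductance would be e.g. H.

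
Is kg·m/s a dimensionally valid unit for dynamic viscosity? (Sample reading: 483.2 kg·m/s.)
No

dynamic viscosity has SI base units: kg / (m * s)
kg·m/s does NOT reduce to kg / (m * s); a valid unit for dynamic viscosity would be e.g. Pa·s.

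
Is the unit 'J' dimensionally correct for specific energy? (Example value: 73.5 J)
No

specific energy has SI base units: m^2 / s^2
J does NOT reduce to m^2 / s^2; a valid unit for specific energy would be e.g. J/kg.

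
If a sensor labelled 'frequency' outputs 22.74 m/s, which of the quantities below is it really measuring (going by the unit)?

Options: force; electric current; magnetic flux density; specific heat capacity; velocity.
velocity

frequency should have units dimensionally equivalent to 1 / s (e.g. Hz).
The given unit 'm/s' reduces to m / s. Of the listed options, that is the dimensionality of velocity.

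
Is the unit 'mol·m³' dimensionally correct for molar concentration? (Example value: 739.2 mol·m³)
No

molar concentration has SI base units: mol / m^3
mol·m³ does NOT reduce to mol / m^3; a valid unit for molar concentration would be e.g. mol/m³.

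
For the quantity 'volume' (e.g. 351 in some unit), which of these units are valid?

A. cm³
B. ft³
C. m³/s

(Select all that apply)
A, B

volume has SI base units: m^3

Checking each option against m^3:
  A. cm³: ✓ matches
  B. ft³: ✓ matches
  C. m³/s: ✗ does not match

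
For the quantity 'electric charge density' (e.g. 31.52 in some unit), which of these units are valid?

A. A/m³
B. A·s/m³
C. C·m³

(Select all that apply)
B

electric charge density has SI base units: A * s / m^3

Checking each option against A * s / m^3:
  A. A/m³: ✗ does not match
  B. A·s/m³: ✓ matches
  C. C·m³: ✗ does not match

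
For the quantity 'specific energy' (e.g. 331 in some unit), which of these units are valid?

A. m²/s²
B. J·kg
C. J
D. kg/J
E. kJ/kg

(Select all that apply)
A, E

specific energy has SI base units: m^2 / s^2

Checking each option against m^2 / s^2:
  A. m²/s²: ✓ matches
  B. J·kg: ✗ does not match
  C. J: ✗ does not match
  D. kg/J: ✗ does not match
  E. kJ/kg: ✓ matches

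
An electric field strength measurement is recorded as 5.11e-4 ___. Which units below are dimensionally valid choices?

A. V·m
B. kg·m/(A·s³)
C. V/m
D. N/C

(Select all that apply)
B, C, D

electric field strength has SI base units: kg * m / (A * s^3)

Checking each option against kg * m / (A * s^3):
  A. V·m: ✗ does not match
  B. kg·m/(A·s³): ✓ matches
  C. V/m: ✓ matches
  D. N/C: ✓ matches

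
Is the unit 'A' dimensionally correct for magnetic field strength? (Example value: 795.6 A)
No

magnetic field strength has SI base units: A / m
A does NOT reduce to A / m; a valid unit for magnetic field strength would be e.g. A/m.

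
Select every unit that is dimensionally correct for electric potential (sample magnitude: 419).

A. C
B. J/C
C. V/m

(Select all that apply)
B

electric potential has SI base units: kg * m^2 / (A * s^3)

Checking each option against kg * m^2 / (A * s^3):
  A. C: ✗ does not match
  B. J/C: ✓ matches
  C. V/m: ✗ does not match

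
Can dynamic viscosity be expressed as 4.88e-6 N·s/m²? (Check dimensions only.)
Yes

dynamic viscosity has SI base units: kg / (m * s)
N·s/m² reduces to the same SI base units, so it is a valid unit for dynamic viscosity.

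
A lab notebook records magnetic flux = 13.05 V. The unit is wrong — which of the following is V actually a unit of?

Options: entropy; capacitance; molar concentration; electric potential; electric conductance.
electric potential

magnetic flux should have units dimensionally equivalent to kg * m^2 / (A * s^2) (e.g. Wb).
The given unit 'V' reduces to kg * m^2 / (A * s^3). Of the listed options, that is the dimensionality of electric potential.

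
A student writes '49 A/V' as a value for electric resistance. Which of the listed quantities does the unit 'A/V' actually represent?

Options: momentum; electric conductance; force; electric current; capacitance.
electric conductance

electric resistance should have units dimensionally equivalent to kg * m^2 / (A^2 * s^3) (e.g. Ω).
The given unit 'A/V' reduces to A^2 * s^3 / (kg * m^2). Of the listed options, that is the dimensionality of electric conductance.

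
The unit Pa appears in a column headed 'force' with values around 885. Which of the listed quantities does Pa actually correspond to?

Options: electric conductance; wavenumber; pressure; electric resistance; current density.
pressure

force should have units dimensionally equivalent to kg * m / s^2 (e.g. N).
The given unit 'Pa' reduces to kg / (m * s^2). Of the listed options, that is the dimensionality of pressure.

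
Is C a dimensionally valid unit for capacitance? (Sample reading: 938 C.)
No

capacitance has SI base units: A^2 * s^4 / (kg * m^2)
C does NOT reduce to A^2 * s^4 / (kg * m^2); a valid unit for capacitance would be e.g. F.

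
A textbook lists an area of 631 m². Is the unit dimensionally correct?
Yes

area has SI base units: m^2
m² reduces to the same SI base units, so it is a valid unit for area.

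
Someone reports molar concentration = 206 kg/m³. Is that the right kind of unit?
No

molar concentration has SI base units: mol / m^3
kg/m³ does NOT reduce to mol / m^3; a valid unit for molar concentration would be e.g. mol/m³.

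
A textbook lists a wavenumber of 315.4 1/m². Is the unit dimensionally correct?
No

wavenumber has SI base units: 1 / m
1/m² does NOT reduce to 1 / m; a valid unit for wavenumber would be e.g. 1/m.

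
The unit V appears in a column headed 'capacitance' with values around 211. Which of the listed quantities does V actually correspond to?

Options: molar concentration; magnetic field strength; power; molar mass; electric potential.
electric potential

capacitance should have units dimensionally equivalent to A^2 * s^4 / (kg * m^2) (e.g. F).
The given unit 'V' reduces to kg * m^2 / (A * s^3). Of the listed options, that is the dimensionality of electric potential.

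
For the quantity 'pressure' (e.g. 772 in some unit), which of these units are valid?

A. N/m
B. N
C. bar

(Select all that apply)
C

pressure has SI base units: kg / (m * s^2)

Checking each option against kg / (m * s^2):
  A. N/m: ✗ does not match
  B. N: ✗ does not match
  C. bar: ✓ matches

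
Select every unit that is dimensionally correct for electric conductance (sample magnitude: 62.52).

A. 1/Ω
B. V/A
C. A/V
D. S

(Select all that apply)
A, C, D

electric conductance has SI base units: A^2 * s^3 / (kg * m^2)

Checking each option against A^2 * s^3 / (kg * m^2):
  A. 1/Ω: ✓ matches
  B. V/A: ✗ does not match
  C. A/V: ✓ matches
  D. S: ✓ matches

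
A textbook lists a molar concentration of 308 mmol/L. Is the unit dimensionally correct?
Yes

molar concentration has SI base units: mol / m^3
mmol/L reduces to the same SI base units, so it is a valid unit for molar concentration.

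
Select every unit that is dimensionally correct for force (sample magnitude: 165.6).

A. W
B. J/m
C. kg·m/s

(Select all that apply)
B

force has SI base units: kg * m / s^2

Checking each option against kg * m / s^2:
  A. W: ✗ does not match
  B. J/m: ✓ matches
  C. kg·m/s: ✗ does not match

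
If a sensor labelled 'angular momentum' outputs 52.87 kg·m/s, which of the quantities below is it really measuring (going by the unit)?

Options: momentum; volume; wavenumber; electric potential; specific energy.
momentum

angular momentum should have units dimensionally equivalent to kg * m^2 / s (e.g. kg·m²/s).
The given unit 'kg·m/s' reduces to kg * m / s. Of the listed options, that is the dimensionality of momentum.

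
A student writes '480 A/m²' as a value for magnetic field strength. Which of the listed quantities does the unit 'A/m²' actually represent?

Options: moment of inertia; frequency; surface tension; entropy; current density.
current density

magnetic field strength should have units dimensionally equivalent to A / m (e.g. A/m).
The given unit 'A/m²' reduces to A / m^2. Of the listed options, that is the dimensionality of current density.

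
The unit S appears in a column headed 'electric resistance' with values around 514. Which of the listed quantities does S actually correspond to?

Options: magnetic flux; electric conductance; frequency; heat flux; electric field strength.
electric conductance

electric resistance should have units dimensionally equivalent to kg * m^2 / (A^2 * s^3) (e.g. Ω).
The given unit 'S' reduces to A^2 * s^3 / (kg * m^2). Of the listed options, that is the dimensionality of electric conductance.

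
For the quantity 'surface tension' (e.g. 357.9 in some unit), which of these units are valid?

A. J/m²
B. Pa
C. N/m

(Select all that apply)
A, C

surface tension has SI base units: kg / s^2

Checking each option against kg / s^2:
  A. J/m²: ✓ matches
  B. Pa: ✗ does not match
  C. N/m: ✓ matches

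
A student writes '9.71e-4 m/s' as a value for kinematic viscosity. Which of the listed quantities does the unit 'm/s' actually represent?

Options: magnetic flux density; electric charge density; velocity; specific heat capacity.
velocity

kinematic viscosity should have units dimensionally equivalent to m^2 / s (e.g. m²/s).
The given unit 'm/s' reduces to m / s. Of the listed options, that is the dimensionality of velocity.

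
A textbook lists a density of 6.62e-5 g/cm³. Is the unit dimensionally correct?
Yes

density has SI base units: kg / m^3
g/cm³ reduces to the same SI base units, so it is a valid unit for density.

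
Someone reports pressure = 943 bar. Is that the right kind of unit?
Yes

pressure has SI base units: kg / (m * s^2)
bar reduces to the same SI base units, so it is a valid unit for pressure.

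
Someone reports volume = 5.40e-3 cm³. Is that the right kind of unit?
Yes

volume has SI base units: m^3
cm³ reduces to the same SI base units, so it is a valid unit for volume.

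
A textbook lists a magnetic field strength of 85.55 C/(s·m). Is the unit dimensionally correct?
Yes

magnetic field strength has SI base units: A / m
C/(s·m) reduces to the same SI base units, so it is a valid unit for magnetic field strength.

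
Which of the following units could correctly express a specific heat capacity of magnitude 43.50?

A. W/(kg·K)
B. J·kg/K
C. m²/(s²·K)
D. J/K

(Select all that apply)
C

specific heat capacity has SI base units: m^2 / (s^2 * K)

Checking each option against m^2 / (s^2 * K):
  A. W/(kg·K): ✗ does not match
  B. J·kg/K: ✗ does not match
  C. m²/(s²·K): ✓ matches
  D. J/K: ✗ does not match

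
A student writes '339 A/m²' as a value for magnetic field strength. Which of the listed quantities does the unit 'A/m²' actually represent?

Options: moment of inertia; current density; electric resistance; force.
current density

magnetic field strength should have units dimensionally equivalent to A / m (e.g. A/m).
The given unit 'A/m²' reduces to A / m^2. Of the listed options, that is the dimensionality of current density.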